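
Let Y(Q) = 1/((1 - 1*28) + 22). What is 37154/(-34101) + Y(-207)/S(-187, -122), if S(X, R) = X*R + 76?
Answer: -1417436467/1300953150 ≈ -1.0895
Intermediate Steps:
Y(Q) = -⅕ (Y(Q) = 1/((1 - 28) + 22) = 1/(-27 + 22) = 1/(-5) = -⅕)
S(X, R) = 76 + R*X (S(X, R) = R*X + 76 = 76 + R*X)
37154/(-34101) + Y(-207)/S(-187, -122) = 37154/(-34101) - 1/(5*(76 - 122*(-187))) = 37154*(-1/34101) - 1/(5*(76 + 22814)) = -37154/34101 - ⅕/22890 = -37154/34101 - ⅕*1/22890 = -37154/34101 - 1/114450 = -1417436467/1300953150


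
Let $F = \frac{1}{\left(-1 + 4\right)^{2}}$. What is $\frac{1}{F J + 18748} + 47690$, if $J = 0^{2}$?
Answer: $\frac{894092121}{18748} \approx 47690.0$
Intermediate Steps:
$J = 0$
$F = \frac{1}{9}$ ($F = \frac{1}{3^{2}} = \frac{1}{9} \approx 0.11111$)
$\frac{1}{F J + 18748} + 47690 = \frac{1}{\frac{1}{9} \cdot 0 + 18748} + 47690 = \frac{1}{0 + 18748} + 47690 = \frac{1}{18748} + 47690 = \frac{894092121}{18748}$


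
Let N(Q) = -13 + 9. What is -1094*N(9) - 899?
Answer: 3477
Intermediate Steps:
N(Q) = -4
-1094*N(9) - 899 = -1094*(-4) - 899 = 4376 - 899 = 3477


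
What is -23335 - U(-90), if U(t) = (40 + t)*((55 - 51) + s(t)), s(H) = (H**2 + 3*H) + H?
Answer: 363865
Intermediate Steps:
s(H) = H**2 + 4*H
U(t) = (4 + t*(4 + t))*(40 + t) (U(t) = (40 + t)*((55 - 51) + t*(4 + t)) = (40 + t)*(4 + t*(4 + t)) = (4 + t*(4 + t))*(40 + t))
-23335 - U(-90) = -23335 - (160 + (-90)**3 + 44*(-90)**2 + 164*(-90)) = -23335 - (160 - 729000 + 44*8100 - 14760) = -23335 - (160 - 729000 + 356400 - 14760) = -23335 - 1*(-387200) = -23335 + 387200 = 363865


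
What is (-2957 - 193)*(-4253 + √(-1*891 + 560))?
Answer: 13396950 - 3150*I*√331 ≈ 1.3397e+7 - 57309.0*I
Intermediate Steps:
(-2957 - 193)*(-4253 + √(-1*891 + 560)) = -3150*(-4253 + √(-891 + 560)) = -3150*(-4253 + √(-331)) = -3150*(-4253 + I*√331) = 13396950 - 3150*I*√331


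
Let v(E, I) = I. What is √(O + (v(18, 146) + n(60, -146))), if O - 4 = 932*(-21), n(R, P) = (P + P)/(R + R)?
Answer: I*√17481990/30 ≈ 139.37*I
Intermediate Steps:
n(R, P) = P/R (n(R, P) = (2*P)/((2*R)) = (2*P)*(1/(2*R)) = P/R)
O = -19568 (O = 4 + 932*(-21) = 4 - 19572 = -19568)
√(O + (v(18, 146) + n(60, -146))) = √(-19568 + (146 - 146/60)) = √(-19568 + (146 - 146*1/60)) = √(-19568 + (146 - 73/30)) = √(-19568 + 4307/30) = √(-582733/30) = I*√17481990/30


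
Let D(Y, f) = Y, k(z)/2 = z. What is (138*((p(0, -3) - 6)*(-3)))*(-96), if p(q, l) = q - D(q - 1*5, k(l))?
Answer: -39744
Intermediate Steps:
k(z) = 2*z
p(q, l) = 5 (p(q, l) = q - (q - 1*5) = q - (q - 5) = q - (-5 + q) = q + (5 - q) = 5)
(138*((p(0, -3) - 6)*(-3)))*(-96) = (138*((5 - 6)*(-3)))*(-96) = (138*(-1*(-3)))*(-96) = (138*3)*(-96) = 414*(-96) = -39744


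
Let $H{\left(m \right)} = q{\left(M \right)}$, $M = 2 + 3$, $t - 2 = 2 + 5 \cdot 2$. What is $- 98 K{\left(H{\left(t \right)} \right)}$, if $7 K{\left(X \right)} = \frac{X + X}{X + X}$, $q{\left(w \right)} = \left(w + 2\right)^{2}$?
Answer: $-14$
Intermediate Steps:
$t = 14$ ($t = 2 + \left(2 + 5 \cdot 2\right) = 2 + \left(2 + 10\right) = 2 + 12 = 14$)
$M = 5$
$q{\left(w \right)} = \left(2 + w\right)^{2}$
$H{\left(m \right)} = 49$ ($H{\left(m \right)} = \left(2 + 5\right)^{2} = 7^{2} = 49$)
$K{\left(X \right)} = \frac{1}{7}$ ($K{\left(X \right)} = \frac{\left(X + X\right) \frac{1}{X + X}}{7} = \frac{2 X \frac{1}{2 X}}{7} = \frac{1}{7} \cdot 1 = \frac{1}{7}$)
$- 98 K{\left(H{\left(t \right)} \right)} = \left(-98\right) \frac{1}{7} = -14$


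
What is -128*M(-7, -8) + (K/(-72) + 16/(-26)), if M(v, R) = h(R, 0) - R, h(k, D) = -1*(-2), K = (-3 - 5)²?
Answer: -149936/117 ≈ -1281.5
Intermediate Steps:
K = 64 (K = (-8)² = 64)
h(k, D) = 2
M(v, R) = 2 - R
-128*M(-7, -8) + (K/(-72) + 16/(-26)) = -128*(2 - 1*(-8)) + (64/(-72) + 16/(-26)) = -128*(2 + 8) + (64*(-1/72) + 16*(-1/26)) = -128*10 + (-8/9 - 8/13) = -1280 - 176/117 = -149936/117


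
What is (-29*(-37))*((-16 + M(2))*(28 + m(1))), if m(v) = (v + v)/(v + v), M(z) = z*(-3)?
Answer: -684574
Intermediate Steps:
M(z) = -3*z
m(v) = 1 (m(v) = (2*v)/((2*v)) = (2*v)*(1/(2*v)) = 1)
(-29*(-37))*((-16 + M(2))*(28 + m(1))) = (-29*(-37))*((-16 - 3*2)*(28 + 1)) = 1073*((-16 - 6)*29) = 1073*(-22*29) = 1073*(-638) = -684574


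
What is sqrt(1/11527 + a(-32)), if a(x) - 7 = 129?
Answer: sqrt(18070566671)/11527 ≈ 11.662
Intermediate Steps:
a(x) = 136 (a(x) = 7 + 129 = 136)
sqrt(1/11527 + a(-32)) = sqrt(1/11527 + 136) = sqrt(1567673/11527) = sqrt(18070566671)/11527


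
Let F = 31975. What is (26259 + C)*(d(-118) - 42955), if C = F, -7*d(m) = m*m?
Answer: -18320940506/7 ≈ -2.6173e+9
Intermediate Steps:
d(m) = -m²/7 (d(m) = -m*m/7 = -m²/7)
C = 31975
(26259 + C)*(d(-118) - 42955) = (26259 + 31975)*(-⅐*(-118)² - 42955) = 58234*(-⅐*13924 - 42955) = 58234*(-13924/7 - 42955) = 58234*(-314609/7) = -18320940506/7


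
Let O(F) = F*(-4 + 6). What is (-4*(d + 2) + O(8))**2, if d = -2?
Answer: 256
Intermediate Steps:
O(F) = 2*F (O(F) = F*2 = 2*F)
(-4*(d + 2) + O(8))**2 = (-4*(-2 + 2) + 2*8)**2 = (-4*0 + 16)**2 = (0 + 16)**2 = 16**2 = 256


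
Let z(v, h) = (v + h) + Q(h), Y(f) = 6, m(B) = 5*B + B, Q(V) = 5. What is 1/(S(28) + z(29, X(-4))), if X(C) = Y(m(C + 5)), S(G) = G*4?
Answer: 1/152 ≈ 0.0065789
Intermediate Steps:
S(G) = 4*G
m(B) = 6*B
X(C) = 6
z(v, h) = 5 + h + v (z(v, h) = (v + h) + 5 = (h + v) + 5 = 5 + h + v)
1/(S(28) + z(29, X(-4))) = 1/(4*28 + (5 + 6 + 29)) = 1/(112 + 40) = 1/152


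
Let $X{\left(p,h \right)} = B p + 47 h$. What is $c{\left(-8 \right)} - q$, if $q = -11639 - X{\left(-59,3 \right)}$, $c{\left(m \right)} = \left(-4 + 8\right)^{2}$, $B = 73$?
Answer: $7489$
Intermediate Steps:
$X{\left(p,h \right)} = 47 h + 73 p$ ($X{\left(p,h \right)} = 73 p + 47 h = 47 h + 73 p$)
$c{\left(m \right)} = 16$ ($c{\left(m \right)} = 4^{2} = 16$)
$q = -7473$ ($q = -11639 - \left(47 \cdot 3 + 73 \left(-59\right)\right) = -11639 - \left(141 - 4307\right) = -11639 - -4166 = -11639 + 4166 = -7473$)
$c{\left(-8 \right)} - q = 16 - -7473 = 16 + 7473 = 7489$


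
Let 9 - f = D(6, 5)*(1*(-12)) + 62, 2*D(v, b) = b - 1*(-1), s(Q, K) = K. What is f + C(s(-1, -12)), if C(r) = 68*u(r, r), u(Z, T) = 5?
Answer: 323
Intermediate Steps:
C(r) = 340 (C(r) = 68*5 = 340)
D(v, b) = ½ + b/2 (D(v, b) = (b - 1*(-1))/2 = (b + 1)/2 = (1 + b)/2 = ½ + b/2)
f = -17 (f = 9 - ((½ + (½)*5)*(1*(-12)) + 62) = 9 - ((½ + 5/2)*(-12) + 62) = 9 - (3*(-12) + 62) = 9 - (-36 + 62) = 9 - 1*26 = 9 - 26 = -17)
f + C(s(-1, -12)) = -17 + 340 = 323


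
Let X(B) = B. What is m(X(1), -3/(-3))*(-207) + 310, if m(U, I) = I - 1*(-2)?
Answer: -311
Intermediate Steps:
m(U, I) = 2 + I (m(U, I) = I + 2 = 2 + I)
m(X(1), -3/(-3))*(-207) + 310 = (2 - 3/(-3))*(-207) + 310 = (2 - 3*(-⅓))*(-207) + 310 = (2 + 1)*(-207) + 310 = 3*(-207) + 310 = -621 + 310 = -311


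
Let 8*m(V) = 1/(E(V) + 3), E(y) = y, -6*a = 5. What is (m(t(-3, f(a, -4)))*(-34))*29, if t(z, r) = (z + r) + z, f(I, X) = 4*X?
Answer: 493/76 ≈ 6.4868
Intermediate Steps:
a = -⅚ (a = -⅙*5 = -⅚ ≈ -0.83333)
t(z, r) = r + 2*z (t(z, r) = (r + z) + z = r + 2*z)
m(V) = 1/(8*(3 + V)) (m(V) = 1/(8*(V + 3)) = 1/(8*(3 + V)))
(m(t(-3, f(a, -4)))*(-34))*29 = ((1/(8*(3 + (4*(-4) + 2*(-3)))))*(-34))*29 = ((1/(8*(3 + (-16 - 6))))*(-34))*29 = ((1/(8*(3 - 22)))*(-34))*29 = (((⅛)/(-19))*(-34))*29 = (((⅛)*(-1/19))*(-34))*29 = -1/152*(-34)*29 = (17/76)*29 = 493/76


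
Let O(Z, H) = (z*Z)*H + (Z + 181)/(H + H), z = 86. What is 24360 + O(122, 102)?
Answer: 74429093/68 ≈ 1.0945e+6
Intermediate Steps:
O(Z, H) = (181 + Z)/(2*H) + 86*H*Z (O(Z, H) = (86*Z)*H + (Z + 181)/(H + H) = 86*H*Z + (181 + Z)/((2*H)) = 86*H*Z + (181 + Z)*(1/(2*H)) = 86*H*Z + (181 + Z)/(2*H) = (181 + Z)/(2*H) + 86*H*Z)
24360 + O(122, 102) = 24360 + (½)*(181 + 122 + 172*122*102²)/102 = 24360 + (½)*(1/102)*(181 + 122 + 172*122*10404) = 24360 + (½)*(1/102)*(181 + 122 + 218317536) = 24360 + (½)*(1/102)*218317839 = 24360 + 72772613/68 = 74429093/68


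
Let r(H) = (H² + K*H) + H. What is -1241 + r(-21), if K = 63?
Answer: -2144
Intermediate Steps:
r(H) = H² + 64*H (r(H) = (H² + 63*H) + H = H² + 64*H)
-1241 + r(-21) = -1241 - 21*(64 - 21) = -1241 - 21*43 = -1241 - 903 = -2144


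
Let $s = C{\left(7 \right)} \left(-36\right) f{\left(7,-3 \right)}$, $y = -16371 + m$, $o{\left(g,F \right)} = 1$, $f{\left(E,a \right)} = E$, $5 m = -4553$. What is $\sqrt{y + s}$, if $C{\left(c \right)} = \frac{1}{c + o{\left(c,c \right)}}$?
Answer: $\frac{i \sqrt{1731310}}{10} \approx 131.58 i$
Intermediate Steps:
$m = - \frac{4553}{5}$ ($m = \frac{1}{5} \left(-4553\right) = - \frac{4553}{5} \approx -910.6$)
$C{\left(c \right)} = \frac{1}{1 + c}$ ($C{\left(c \right)} = \frac{1}{c + 1} = \frac{1}{1 + c}$)
$y = - \frac{86408}{5}$ ($y = -16371 - \frac{4553}{5} = - \frac{86408}{5} \approx -17282.0$)
$s = - \frac{63}{2}$ ($s = \frac{1}{1 + 7} \left(-36\right) 7 = \frac{1}{8} \left(-36\right) 7 = \left(- \frac{9}{2}\right) 7 = - \frac{63}{2} \approx -31.5$)
$\sqrt{y + s} = \sqrt{- \frac{86408}{5} - \frac{63}{2}} = \sqrt{- \frac{173131}{10}} = \frac{i \sqrt{1731310}}{10}$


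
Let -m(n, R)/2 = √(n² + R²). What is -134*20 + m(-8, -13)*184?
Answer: -2680 - 368*√233 ≈ -8297.3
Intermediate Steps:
m(n, R) = -2*√(R² + n²) (m(n, R) = -2*√(n² + R²) = -2*√(R² + n²))
-134*20 + m(-8, -13)*184 = -134*20 - 2*√((-13)² + (-8)²)*184 = -2680 - 2*√(169 + 64)*184 = -2680 - 2*√233*184 = -2680 - 368*√233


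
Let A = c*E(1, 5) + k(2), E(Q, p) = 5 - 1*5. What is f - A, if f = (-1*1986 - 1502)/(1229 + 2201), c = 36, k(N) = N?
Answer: -5174/1715 ≈ -3.0169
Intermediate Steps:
E(Q, p) = 0 (E(Q, p) = 5 - 5 = 0)
f = -1744/1715 (f = (-1986 - 1502)/3430 = -3488*1/3430 = -1744/1715 ≈ -1.0169)
A = 2 (A = 36*0 + 2 = 0 + 2 = 2)
f - A = -1744/1715 - 1*2 = -1744/1715 - 2 = -5174/1715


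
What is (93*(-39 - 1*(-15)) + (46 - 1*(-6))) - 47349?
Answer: -49529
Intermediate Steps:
(93*(-39 - 1*(-15)) + (46 - 1*(-6))) - 47349 = (93*(-39 + 15) + (46 + 6)) - 47349 = (93*(-24) + 52) - 47349 = (-2232 + 52) - 47349 = -2180 - 47349 = -49529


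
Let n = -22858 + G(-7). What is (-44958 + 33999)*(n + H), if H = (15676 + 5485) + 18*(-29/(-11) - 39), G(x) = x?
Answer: 284320296/11 ≈ 2.5847e+7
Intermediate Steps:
n = -22865 (n = -22858 - 7 = -22865)
H = 225571/11 (H = 21161 + 18*(-29*(-1/11) - 39) = 21161 + 18*(29/11 - 39) = 21161 + 18*(-400/11) = 21161 - 7200/11 = 225571/11 ≈ 20506.)
(-44958 + 33999)*(n + H) = (-44958 + 33999)*(-22865 + 225571/11) = -10959*(-25944/11) = 284320296/11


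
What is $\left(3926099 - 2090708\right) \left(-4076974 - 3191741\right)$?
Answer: $-13340934092565$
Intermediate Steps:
$\left(3926099 - 2090708\right) \left(-4076974 - 3191741\right) = 1835391 \left(-7268715\right) = -13340934092565$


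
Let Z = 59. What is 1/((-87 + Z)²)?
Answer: 1/784 ≈ 0.0012755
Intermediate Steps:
1/((-87 + Z)²) = 1/((-87 + 59)²) = 1/((-28)²) = 1/784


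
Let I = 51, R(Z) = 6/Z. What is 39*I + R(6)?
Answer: 1990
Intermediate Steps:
39*I + R(6) = 39*51 + 6/6 = 1989 + 6*(1/6) = 1989 + 1 = 1990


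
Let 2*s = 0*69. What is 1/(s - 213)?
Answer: -1/213 ≈ -0.0046948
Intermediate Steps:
s = 0 (s = (0*69)/2 = (½)*0 = 0)
1/(s - 213) = 1/(0 - 213) = 1/(-213) = -1/213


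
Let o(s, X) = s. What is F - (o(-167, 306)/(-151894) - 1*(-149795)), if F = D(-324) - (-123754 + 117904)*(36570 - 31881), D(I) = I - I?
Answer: 4143798189203/151894 ≈ 2.7281e+7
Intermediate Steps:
D(I) = 0
F = 27430650 (F = 0 - (-123754 + 117904)*(36570 - 31881) = 0 - (-5850)*4689 = 0 - 1*(-27430650) = 0 + 27430650 = 27430650)
F - (o(-167, 306)/(-151894) - 1*(-149795)) = 27430650 - (-167/(-151894) - 1*(-149795)) = 27430650 - (-167*(-1/151894) + 149795) = 27430650 - (167/151894 + 149795) = 27430650 - 1*22752961897/151894 = 27430650 - 22752961897/151894 = 4143798189203/151894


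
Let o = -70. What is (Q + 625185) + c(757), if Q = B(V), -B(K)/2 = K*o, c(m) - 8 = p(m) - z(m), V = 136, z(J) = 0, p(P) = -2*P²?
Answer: -501865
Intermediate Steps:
c(m) = 8 - 2*m² (c(m) = 8 + (-2*m² - 1*0) = 8 + (-2*m² + 0) = 8 - 2*m²)
B(K) = 140*K (B(K) = -2*K*(-70) = -(-140)*K = 140*K)
Q = 19040 (Q = 140*136 = 19040)
(Q + 625185) + c(757) = (19040 + 625185) + (8 - 2*757²) = 644225 + (8 - 2*573049) = 644225 + (8 - 1146098) = 644225 - 1146090 = -501865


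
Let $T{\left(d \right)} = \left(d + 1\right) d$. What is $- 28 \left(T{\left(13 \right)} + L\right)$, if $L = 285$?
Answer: $-13076$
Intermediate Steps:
$T{\left(d \right)} = d \left(1 + d\right)$ ($T{\left(d \right)} = \left(1 + d\right) d = d \left(1 + d\right)$)
$- 28 \left(T{\left(13 \right)} + L\right) = - 28 \left(13 \left(1 + 13\right) + 285\right) = - 28 \left(13 \cdot 14 + 285\right) = - 28 \left(182 + 285\right) = \left(-28\right) 467 = -13076$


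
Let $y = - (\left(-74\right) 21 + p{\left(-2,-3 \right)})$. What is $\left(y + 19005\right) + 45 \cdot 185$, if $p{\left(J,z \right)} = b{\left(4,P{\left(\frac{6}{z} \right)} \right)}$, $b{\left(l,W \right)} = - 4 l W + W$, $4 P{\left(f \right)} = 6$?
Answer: $\frac{57813}{2} \approx 28907.0$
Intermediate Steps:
$P{\left(f \right)} = \frac{3}{2}$ ($P{\left(f \right)} = \frac{1}{4} \cdot 6 = \frac{3}{2}$)
$b{\left(l,W \right)} = W - 4 W l$ ($b{\left(l,W \right)} = - 4 W l + W = W - 4 W l$)
$p{\left(J,z \right)} = - \frac{45}{2}$ ($p{\left(J,z \right)} = \frac{3 \left(1 - 16\right)}{2} = \frac{3}{2} \left(-15\right) = - \frac{45}{2}$)
$y = \frac{3153}{2}$ ($y = - (\left(-74\right) 21 - \frac{45}{2}) = - (-1554 - \frac{45}{2}) = \left(-1\right) \left(- \frac{3153}{2}\right) = \frac{3153}{2} \approx 1576.5$)
$\left(y + 19005\right) + 45 \cdot 185 = \left(\frac{3153}{2} + 19005\right) + 45 \cdot 185 = \frac{41163}{2} + 8325 = \frac{57813}{2}$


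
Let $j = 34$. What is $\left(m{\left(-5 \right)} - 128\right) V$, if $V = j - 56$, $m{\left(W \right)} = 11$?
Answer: $2574$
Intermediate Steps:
$V = -22$ ($V = 34 - 56 = -22$)
$\left(m{\left(-5 \right)} - 128\right) V = \left(11 - 128\right) \left(-22\right) = \left(-117\right) \left(-22\right) = 2574$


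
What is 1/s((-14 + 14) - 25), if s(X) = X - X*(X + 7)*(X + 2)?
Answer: 1/10325 ≈ 9.6852e-5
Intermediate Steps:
s(X) = X - X*(2 + X)*(7 + X) (s(X) = X - X*(7 + X)*(2 + X) = X - X*(2 + X)*(7 + X))
1/s((-14 + 14) - 25) = 1/(-((-14 + 14) - 25)*(13 + ((-14 + 14) - 25)² + 9*((-14 + 14) - 25))) = 1/(-(0 - 25)*(13 + (0 - 25)² + 9*(0 - 25))) = 1/(-1*(-25)*(13 + (-25)² + 9*(-25))) = 1/(-1*(-25)*(13 + 625 - 225)) = 1/(-1*(-25)*413) = 1/10325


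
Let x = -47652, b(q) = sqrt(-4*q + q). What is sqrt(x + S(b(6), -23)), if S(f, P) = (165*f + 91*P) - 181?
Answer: sqrt(-49926 + 495*I*sqrt(2)) ≈ 1.566 + 223.45*I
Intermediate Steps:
b(q) = sqrt(3)*sqrt(-q) (b(q) = sqrt(-3*q) = sqrt(3)*sqrt(-q))
S(f, P) = -181 + 91*P + 165*f (S(f, P) = (91*P + 165*f) - 181 = -181 + 91*P + 165*f)
sqrt(x + S(b(6), -23)) = sqrt(-47652 + (-181 + 91*(-23) + 165*(sqrt(3)*sqrt(-1*6)))) = sqrt(-47652 + (-181 - 2093 + 165*(sqrt(3)*sqrt(-6)))) = sqrt(-47652 + (-181 - 2093 + 165*(sqrt(3)*(I*sqrt(6))))) = sqrt(-47652 + (-181 - 2093 + 165*(3*I*sqrt(2)))) = sqrt(-47652 + (-181 - 2093 + 495*I*sqrt(2))) = sqrt(-47652 + (-2274 + 495*I*sqrt(2))) = sqrt(-49926 + 495*I*sqrt(2))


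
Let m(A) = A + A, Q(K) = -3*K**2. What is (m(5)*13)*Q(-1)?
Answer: -390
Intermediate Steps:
m(A) = 2*A
(m(5)*13)*Q(-1) = ((2*5)*13)*(-3*(-1)**2) = (10*13)*(-3*1) = 130*(-3) = -390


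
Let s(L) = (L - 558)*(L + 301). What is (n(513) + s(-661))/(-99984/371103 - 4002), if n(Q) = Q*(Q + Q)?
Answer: -59696741889/247542365 ≈ -241.16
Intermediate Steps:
s(L) = (-558 + L)*(301 + L)
n(Q) = 2*Q² (n(Q) = Q*(2*Q) = 2*Q²)
(n(513) + s(-661))/(-99984/371103 - 4002) = (2*513² + (-167958 + (-661)² - 257*(-661)))/(-99984/371103 - 4002) = (2*263169 + (-167958 + 436921 + 169877))/(-99984*1/371103 - 4002) = (526338 + 438840)/(-33328/123701 - 4002) = 965178/(-495084730/123701) = 965178*(-123701/495084730) = -59696741889/247542365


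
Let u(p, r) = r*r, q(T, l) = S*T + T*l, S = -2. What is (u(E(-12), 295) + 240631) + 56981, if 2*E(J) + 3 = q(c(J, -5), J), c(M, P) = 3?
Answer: 384637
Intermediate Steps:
q(T, l) = -2*T + T*l
E(J) = -9/2 + 3*J/2 (E(J) = -3/2 + (3*(-2 + J))/2 = -3/2 + (-6 + 3*J)/2 = -3/2 + (-3 + 3*J/2) = -9/2 + 3*J/2)
u(p, r) = r²
(u(E(-12), 295) + 240631) + 56981 = (295² + 240631) + 56981 = (87025 + 240631) + 56981 = 327656 + 56981 = 384637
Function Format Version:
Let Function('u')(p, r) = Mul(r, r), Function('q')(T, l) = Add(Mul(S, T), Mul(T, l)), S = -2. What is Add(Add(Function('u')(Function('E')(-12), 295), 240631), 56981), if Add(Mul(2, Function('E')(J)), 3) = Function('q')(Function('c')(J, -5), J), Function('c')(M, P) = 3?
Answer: 384637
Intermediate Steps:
Function('q')(T, l) = Add(Mul(-2, T), Mul(T, l))
Function('E')(J) = Add(Rational(-9, 2), Mul(Rational(3, 2), J)) (Function('E')(J) = Add(Rational(-3, 2), Mul(Rational(1, 2), Mul(3, Add(-2, J)))) = Add(Rational(-3, 2), Mul(Rational(1, 2), Add(-6, Mul(3, J)))) = Add(Rational(-3, 2), Add(-3, Mul(Rational(3, 2), J))) = Add(Rational(-9, 2), Mul(Rational(3, 2), J)))
Function('u')(p, r) = Pow(r, 2)
Add(Add(Function('u')(Function('E')(-12), 295), 240631), 56981) = Add(Add(Pow(295, 2), 240631), 56981) = Add(Add(87025, 240631), 56981) = Add(327656, 56981) = 384637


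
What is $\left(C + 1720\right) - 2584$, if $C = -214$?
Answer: $-1078$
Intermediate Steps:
$\left(C + 1720\right) - 2584 = \left(-214 + 1720\right) - 2584 = 1506 - 2584 = -1078$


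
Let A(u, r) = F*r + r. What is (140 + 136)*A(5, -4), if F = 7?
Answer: -8832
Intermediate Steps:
A(u, r) = 8*r (A(u, r) = 7*r + r = 8*r)
(140 + 136)*A(5, -4) = (140 + 136)*(8*(-4)) = 276*(-32) = -8832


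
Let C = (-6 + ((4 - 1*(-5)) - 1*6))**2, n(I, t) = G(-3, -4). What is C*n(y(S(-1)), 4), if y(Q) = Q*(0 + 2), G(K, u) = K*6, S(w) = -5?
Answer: -162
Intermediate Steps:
G(K, u) = 6*K
y(Q) = 2*Q (y(Q) = Q*2 = 2*Q)
n(I, t) = -18 (n(I, t) = 6*(-3) = -18)
C = 9 (C = (-6 + ((4 + 5) - 6))**2 = (-6 + (9 - 6))**2 = (-6 + 3)**2 = (-3)**2 = 9)
C*n(y(S(-1)), 4) = 9*(-18) = -162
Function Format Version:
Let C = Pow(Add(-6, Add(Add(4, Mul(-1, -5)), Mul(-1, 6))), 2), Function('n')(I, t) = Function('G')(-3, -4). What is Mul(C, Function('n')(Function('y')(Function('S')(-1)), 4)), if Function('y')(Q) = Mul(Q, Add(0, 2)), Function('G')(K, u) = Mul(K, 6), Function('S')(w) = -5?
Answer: -162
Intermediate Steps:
Function('G')(K, u) = Mul(6, K)
Function('y')(Q) = Mul(2, Q) (Function('y')(Q) = Mul(Q, 2) = Mul(2, Q))
Function('n')(I, t) = -18 (Function('n')(I, t) = Mul(6, -3) = -18)
C = 9 (C = Pow(Add(-6, Add(Add(4, 5), -6)), 2) = Pow(Add(-6, Add(9, -6)), 2) = Pow(Add(-6, 3), 2) = Pow(-3, 2) = 9)
Mul(C, Function('n')(Function('y')(Function('S')(-1)), 4)) = Mul(9, -18) = -162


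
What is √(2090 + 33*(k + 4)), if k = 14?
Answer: 2*√671 ≈ 51.807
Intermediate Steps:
√(2090 + 33*(k + 4)) = √(2090 + 33*(14 + 4)) = √(2090 + 33*18) = √(2090 + 594) = √2684 = 2*√671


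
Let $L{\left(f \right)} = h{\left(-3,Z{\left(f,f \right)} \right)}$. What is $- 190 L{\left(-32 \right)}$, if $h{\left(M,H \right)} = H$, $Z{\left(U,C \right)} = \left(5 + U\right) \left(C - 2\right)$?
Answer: $-174420$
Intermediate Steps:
$Z{\left(U,C \right)} = \left(-2 + C\right) \left(5 + U\right)$ ($Z{\left(U,C \right)} = \left(5 + U\right) \left(-2 + C\right) = \left(-2 + C\right) \left(5 + U\right)$)
$L{\left(f \right)} = -10 + f^{2} + 3 f$ ($L{\left(f \right)} = -10 - 2 f + 5 f + f f = -10 - 2 f + 5 f + f^{2} = -10 + f^{2} + 3 f$)
$- 190 L{\left(-32 \right)} = - 190 \left(-10 + \left(-32\right)^{2} + 3 \left(-32\right)\right) = - 190 \left(-10 + 1024 - 96\right) = \left(-190\right) 918 = -174420$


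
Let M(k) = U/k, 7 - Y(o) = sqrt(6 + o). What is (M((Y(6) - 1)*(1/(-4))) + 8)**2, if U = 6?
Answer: 16 - 8*sqrt(3) ≈ 2.1436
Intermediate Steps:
Y(o) = 7 - sqrt(6 + o)
M(k) = 6/k
(M((Y(6) - 1)*(1/(-4))) + 8)**2 = (6/((((7 - sqrt(6 + 6)) - 1)*(1/(-4)))) + 8)**2 = (6/((((7 - sqrt(12)) - 1)*(1*(-1/4)))) + 8)**2 = (6/((((7 - 2*sqrt(3)) - 1)*(-1/4))) + 8)**2 = (6/(((6 - 2*sqrt(3))*(-1/4))) + 8)**2 = (6/(-3/2 + sqrt(3)/2) + 8)**2 = (8 + 6/(-3/2 + sqrt(3)/2))**2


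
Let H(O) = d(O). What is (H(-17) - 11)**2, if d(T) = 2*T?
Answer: 2025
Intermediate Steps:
H(O) = 2*O
(H(-17) - 11)**2 = (2*(-17) - 11)**2 = (-34 - 11)**2 = (-45)**2 = 2025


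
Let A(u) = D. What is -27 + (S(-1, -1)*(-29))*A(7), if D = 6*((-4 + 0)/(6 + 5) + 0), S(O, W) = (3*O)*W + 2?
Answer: 3183/11 ≈ 289.36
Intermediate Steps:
S(O, W) = 2 + 3*O*W (S(O, W) = 3*O*W + 2 = 2 + 3*O*W)
D = -24/11 (D = 6*(-4/11 + 0) = 6*(-4/11) = -24/11 ≈ -2.1818)
A(u) = -24/11
-27 + (S(-1, -1)*(-29))*A(7) = -27 + ((2 + 3*(-1)*(-1))*(-29))*(-24/11) = -27 + ((2 + 3)*(-29))*(-24/11) = -27 + (5*(-29))*(-24/11) = -27 - 145*(-24/11) = -27 + 3480/11 = 3183/11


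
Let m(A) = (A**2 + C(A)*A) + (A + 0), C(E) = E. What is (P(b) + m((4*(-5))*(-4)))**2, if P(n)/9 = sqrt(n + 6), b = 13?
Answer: 165895939 + 231840*sqrt(19) ≈ 1.6691e+8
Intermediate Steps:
P(n) = 9*sqrt(6 + n) (P(n) = 9*sqrt(n + 6) = 9*sqrt(6 + n))
m(A) = A + 2*A**2 (m(A) = (A**2 + A*A) + (A + 0) = (A**2 + A**2) + A = 2*A**2 + A = A + 2*A**2)
(P(b) + m((4*(-5))*(-4)))**2 = (9*sqrt(6 + 13) + ((4*(-5))*(-4))*(1 + 2*((4*(-5))*(-4))))**2 = (9*sqrt(19) + (-20*(-4))*(1 + 2*(-20*(-4))))**2 = (9*sqrt(19) + 80*(1 + 2*80))**2 = (9*sqrt(19) + 80*(1 + 160))**2 = (9*sqrt(19) + 80*161)**2 = (9*sqrt(19) + 12880)**2 = (12880 + 9*sqrt(19))**2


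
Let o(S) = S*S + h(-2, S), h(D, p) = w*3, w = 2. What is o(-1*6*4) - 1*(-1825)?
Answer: 2407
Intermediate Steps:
h(D, p) = 6 (h(D, p) = 2*3 = 6)
o(S) = 6 + S² (o(S) = S*S + 6 = S² + 6 = 6 + S²)
o(-1*6*4) - 1*(-1825) = (6 + (-1*6*4)²) - 1*(-1825) = (6 + (-6*4)²) + 1825 = (6 + (-24)²) + 1825 = (6 + 576) + 1825 = 582 + 1825 = 2407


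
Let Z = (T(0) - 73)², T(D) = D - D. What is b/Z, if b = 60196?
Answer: 60196/5329 ≈ 11.296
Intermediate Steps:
T(D) = 0
Z = 5329 (Z = (0 - 73)² = (-73)² = 5329)
b/Z = 60196/5329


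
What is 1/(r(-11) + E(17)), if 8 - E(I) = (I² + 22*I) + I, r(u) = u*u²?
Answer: -1/2003 ≈ -0.00049925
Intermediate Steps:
r(u) = u³
E(I) = 8 - I² - 23*I (E(I) = 8 - ((I² + 22*I) + I) = 8 - (I² + 23*I) = 8 + (-I² - 23*I) = 8 - I² - 23*I)
1/(r(-11) + E(17)) = 1/((-11)³ + (8 - 1*17² - 23*17)) = 1/(-1331 + (8 - 1*289 - 391)) = 1/(-1331 + (8 - 289 - 391)) = 1/(-1331 - 672) = 1/(-2003) = -1/2003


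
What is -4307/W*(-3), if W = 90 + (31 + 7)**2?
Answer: 219/26 ≈ 8.4231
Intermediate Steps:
W = 1534 (W = 90 + 38**2 = 90 + 1444 = 1534)
-4307/W*(-3) = -4307/1534*(-3) = -4307*1/1534*(-3) = -73/26*(-3) = 219/26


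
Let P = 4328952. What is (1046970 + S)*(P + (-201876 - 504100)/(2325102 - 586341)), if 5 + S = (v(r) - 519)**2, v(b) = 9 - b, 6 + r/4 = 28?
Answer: 10572208002247604224/1738761 ≈ 6.0803e+12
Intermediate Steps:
r = 88 (r = -24 + 4*28 = -24 + 112 = 88)
S = 357599 (S = -5 + ((9 - 1*88) - 519)**2 = -5 + ((9 - 88) - 519)**2 = -5 + (-79 - 519)**2 = -5 + (-598)**2 = -5 + 357604 = 357599)
(1046970 + S)*(P + (-201876 - 504100)/(2325102 - 586341)) = (1046970 + 357599)*(4328952 + (-201876 - 504100)/(2325102 - 586341)) = 1404569*(4328952 - 705976/1738761) = 1404569*(7527012202496/1738761) = 10572208002247604224/1738761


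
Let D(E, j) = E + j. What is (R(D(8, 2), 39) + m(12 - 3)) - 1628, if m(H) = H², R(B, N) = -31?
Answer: -1578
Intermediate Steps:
(R(D(8, 2), 39) + m(12 - 3)) - 1628 = (-31 + (12 - 3)²) - 1628 = (-31 + 9²) - 1628 = (-31 + 81) - 1628 = 50 - 1628 = -1578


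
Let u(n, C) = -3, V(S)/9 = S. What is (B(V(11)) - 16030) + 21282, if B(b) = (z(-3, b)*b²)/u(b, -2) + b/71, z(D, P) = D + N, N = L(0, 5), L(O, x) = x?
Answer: -90923/71 ≈ -1280.6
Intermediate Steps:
N = 5
V(S) = 9*S
z(D, P) = 5 + D (z(D, P) = D + 5 = 5 + D)
B(b) = -2*b²/3 + b/71 (B(b) = ((5 - 3)*b²)/(-3) + b/71 = (2*b²)*(-⅓) + b*(1/71) = -2*b²/3 + b/71)
(B(V(11)) - 16030) + 21282 = ((9*11)*(3 - 1278*11)/213 - 16030) + 21282 = ((1/213)*99*(3 - 142*99) - 16030) + 21282 = ((1/213)*99*(3 - 14058) - 16030) + 21282 = ((1/213)*99*(-14055) - 16030) + 21282 = (-463815/71 - 16030) + 21282 = -1601945/71 + 21282 = -90923/71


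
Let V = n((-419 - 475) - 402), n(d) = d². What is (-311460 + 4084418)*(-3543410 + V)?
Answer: -7032016482652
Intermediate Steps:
V = 1679616 (V = ((-419 - 475) - 402)² = (-894 - 402)² = (-1296)² = 1679616)
(-311460 + 4084418)*(-3543410 + V) = (-311460 + 4084418)*(-3543410 + 1679616) = 3772958*(-1863794) = -7032016482652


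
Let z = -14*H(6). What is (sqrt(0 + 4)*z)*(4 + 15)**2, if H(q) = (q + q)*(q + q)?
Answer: -1455552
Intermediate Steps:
H(q) = 4*q**2 (H(q) = (2*q)*(2*q) = 4*q**2)
z = -2016 (z = -56*6**2 = -56*36 = -14*144 = -2016)
(sqrt(0 + 4)*z)*(4 + 15)**2 = (sqrt(0 + 4)*(-2016))*(4 + 15)**2 = (sqrt(4)*(-2016))*19**2 = (2*(-2016))*361 = -4032*361 = -1455552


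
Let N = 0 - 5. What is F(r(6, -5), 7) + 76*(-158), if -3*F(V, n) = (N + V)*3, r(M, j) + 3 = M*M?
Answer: -12036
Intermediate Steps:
N = -5
r(M, j) = -3 + M**2 (r(M, j) = -3 + M*M = -3 + M**2)
F(V, n) = 5 - V (F(V, n) = -(-5 + V)*3/3 = -(-15 + 3*V)/3 = 5 - V)
F(r(6, -5), 7) + 76*(-158) = (5 - (-3 + 6**2)) + 76*(-158) = (5 - (-3 + 36)) - 12008 = (5 - 1*33) - 12008 = (5 - 33) - 12008 = -28 - 12008 = -12036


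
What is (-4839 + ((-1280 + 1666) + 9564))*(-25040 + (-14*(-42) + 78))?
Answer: -124575514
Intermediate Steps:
(-4839 + ((-1280 + 1666) + 9564))*(-25040 + (-14*(-42) + 78)) = (-4839 + (386 + 9564))*(-25040 + (588 + 78)) = (-4839 + 9950)*(-25040 + 666) = 5111*(-24374) = -124575514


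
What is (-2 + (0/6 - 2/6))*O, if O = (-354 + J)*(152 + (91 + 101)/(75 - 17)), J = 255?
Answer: 1040424/29 ≈ 35877.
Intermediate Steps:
O = -445896/29 (O = (-354 + 255)*(152 + (91 + 101)/(75 - 17)) = -99*(152 + 192/58) = -99*(152 + 192*(1/58)) = -99*(152 + 96/29) = -99*4504/29 = -445896/29 ≈ -15376.)
(-2 + (0/6 - 2/6))*O = (-2 + (0/6 - 2/6))*(-445896/29) = (-2 + (0*(1/6) - 2*1/6))*(-445896/29) = (-2 + (0 - 1/3))*(-445896/29) = (-2 - 1/3)*(-445896/29) = -7/3*(-445896/29) = 1040424/29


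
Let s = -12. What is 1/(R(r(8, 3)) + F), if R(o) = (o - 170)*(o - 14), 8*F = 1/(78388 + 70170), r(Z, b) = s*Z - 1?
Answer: 1188464/35222507569 ≈ 3.3742e-5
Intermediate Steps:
r(Z, b) = -1 - 12*Z (r(Z, b) = -12*Z - 1 = -1 - 12*Z)
F = 1/1188464 (F = 1/(8*(78388 + 70170)) = (1/8)/148558 = (1/8)*(1/148558) = 1/1188464 ≈ 8.4142e-7)
R(o) = (-170 + o)*(-14 + o)
1/(R(r(8, 3)) + F) = 1/((2380 + (-1 - 12*8)**2 - 184*(-1 - 12*8)) + 1/1188464) = 1/((2380 + (-1 - 96)**2 - 184*(-1 - 96)) + 1/1188464) = 1/((2380 + (-97)**2 - 184*(-97)) + 1/1188464) = 1/((2380 + 9409 + 17848) + 1/1188464) = 1/(29637 + 1/1188464) = 1/(35222507569/1188464) = 1188464/35222507569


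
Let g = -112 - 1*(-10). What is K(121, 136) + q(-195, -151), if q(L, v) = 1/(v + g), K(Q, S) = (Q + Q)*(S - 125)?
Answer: 673485/253 ≈ 2662.0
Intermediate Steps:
g = -102 (g = -112 + 10 = -102)
K(Q, S) = 2*Q*(-125 + S) (K(Q, S) = (2*Q)*(-125 + S) = 2*Q*(-125 + S))
q(L, v) = 1/(-102 + v) (q(L, v) = 1/(v - 102) = 1/(-102 + v))
K(121, 136) + q(-195, -151) = 2*121*(-125 + 136) + 1/(-102 - 151) = 2*121*11 + 1/(-253) = 2662 - 1/253 = 673485/253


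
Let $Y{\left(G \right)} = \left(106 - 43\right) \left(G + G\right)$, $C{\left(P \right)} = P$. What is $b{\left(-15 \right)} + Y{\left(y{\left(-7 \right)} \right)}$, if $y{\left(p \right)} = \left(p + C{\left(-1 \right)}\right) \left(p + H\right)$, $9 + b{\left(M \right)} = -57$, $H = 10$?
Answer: $-3090$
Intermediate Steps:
$b{\left(M \right)} = -66$ ($b{\left(M \right)} = -9 - 57 = -66$)
$y{\left(p \right)} = \left(-1 + p\right) \left(10 + p\right)$ ($y{\left(p \right)} = \left(p - 1\right) \left(p + 10\right) = \left(-1 + p\right) \left(10 + p\right)$)
$Y{\left(G \right)} = 126 G$ ($Y{\left(G \right)} = 63 \cdot 2 G = 126 G$)
$b{\left(-15 \right)} + Y{\left(y{\left(-7 \right)} \right)} = -66 + 126 \left(-10 + \left(-7\right)^{2} + 9 \left(-7\right)\right) = -66 + 126 \left(-10 + 49 - 63\right) = -66 + 126 \left(-24\right) = -66 - 3024 = -3090$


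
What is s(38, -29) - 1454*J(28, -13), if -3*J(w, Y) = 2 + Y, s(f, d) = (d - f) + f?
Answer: -16081/3 ≈ -5360.3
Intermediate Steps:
s(f, d) = d
J(w, Y) = -2/3 - Y/3 (J(w, Y) = -(2 + Y)/3 = -2/3 - Y/3)
s(38, -29) - 1454*J(28, -13) = -29 - 1454*(-2/3 - 1/3*(-13)) = -29 - 1454*(-2/3 + 13/3) = -29 - 1454*11/3 = -29 - 15994/3 = -16081/3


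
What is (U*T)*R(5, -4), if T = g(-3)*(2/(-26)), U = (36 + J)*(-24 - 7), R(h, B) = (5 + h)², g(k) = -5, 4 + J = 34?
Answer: -1023000/13 ≈ -78692.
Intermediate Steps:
J = 30 (J = -4 + 34 = 30)
U = -2046 (U = (36 + 30)*(-24 - 7) = 66*(-31) = -2046)
T = 5/13 (T = -10/(-26) = -10*(-1)/26 = -5*(-1/13) = 5/13 ≈ 0.38462)
(U*T)*R(5, -4) = (-2046*5/13)*(5 + 5)² = -10230/13*10² = -10230/13*100 = -1023000/13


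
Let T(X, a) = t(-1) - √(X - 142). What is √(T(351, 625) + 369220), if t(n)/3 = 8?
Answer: √(369244 - √209) ≈ 607.64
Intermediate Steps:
t(n) = 24 (t(n) = 3*8 = 24)
T(X, a) = 24 - √(-142 + X) (T(X, a) = 24 - √(X - 142) = 24 - √(-142 + X))
√(T(351, 625) + 369220) = √((24 - √(-142 + 351)) + 369220) = √((24 - √209) + 369220) = √(369244 - √209)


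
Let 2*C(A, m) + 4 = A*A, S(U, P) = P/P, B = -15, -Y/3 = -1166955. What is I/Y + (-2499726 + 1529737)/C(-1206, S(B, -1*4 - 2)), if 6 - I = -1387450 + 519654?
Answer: -2764721041253/2545885041840 ≈ -1.0860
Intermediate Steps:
Y = 3500865 (Y = -3*(-1166955) = 3500865)
I = 867802 (I = 6 - (-1387450 + 519654) = 6 - 1*(-867796) = 6 + 867796 = 867802)
S(U, P) = 1
C(A, m) = -2 + A**2/2 (C(A, m) = -2 + (A*A)/2 = -2 + A**2/2)
I/Y + (-2499726 + 1529737)/C(-1206, S(B, -1*4 - 2)) = 867802/3500865 + (-2499726 + 1529737)/(-2 + (1/2)*(-1206)**2) = 867802*(1/3500865) - 969989/(-2 + (1/2)*1454436) = 867802/3500865 - 969989/(-2 + 727218) = 867802/3500865 - 969989/727216 = -2764721041253/2545885041840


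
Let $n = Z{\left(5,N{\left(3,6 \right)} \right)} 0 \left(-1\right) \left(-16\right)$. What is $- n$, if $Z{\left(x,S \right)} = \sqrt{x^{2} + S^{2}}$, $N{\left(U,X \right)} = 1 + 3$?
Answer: $0$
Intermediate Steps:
$N{\left(U,X \right)} = 4$
$Z{\left(x,S \right)} = \sqrt{S^{2} + x^{2}}$
$n = 0$ ($n = \sqrt{4^{2} + 5^{2}} \cdot 0 \left(-1\right) \left(-16\right) = \sqrt{16 + 25} \cdot 0 \left(-16\right) = \sqrt{41} \cdot 0 \left(-16\right) = 0 \left(-16\right) = 0$)
$- n = \left(-1\right) 0 = 0$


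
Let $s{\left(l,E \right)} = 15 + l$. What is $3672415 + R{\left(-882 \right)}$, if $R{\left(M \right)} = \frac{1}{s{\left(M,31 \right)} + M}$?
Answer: $\frac{6423053834}{1749} \approx 3.6724 \cdot 10^{6}$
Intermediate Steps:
$R{\left(M \right)} = \frac{1}{15 + 2 M}$ ($R{\left(M \right)} = \frac{1}{\left(15 + M\right) + M} = \frac{1}{15 + 2 M}$)
$3672415 + R{\left(-882 \right)} = 3672415 + \frac{1}{15 + 2 \left(-882\right)} = 3672415 + \frac{1}{15 - 1764} = 3672415 + \frac{1}{-1749} = 3672415 - \frac{1}{1749} = \frac{6423053834}{1749}$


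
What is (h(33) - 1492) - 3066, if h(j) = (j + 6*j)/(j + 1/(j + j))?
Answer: -9916636/2179 ≈ -4551.0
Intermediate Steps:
h(j) = 7*j/(j + 1/(2*j)) (h(j) = (7*j)/(j + 1/(2*j)) = 7*j/(j + 1/(2*j)))
(h(33) - 1492) - 3066 = (14*33²/(1 + 2*33²) - 1492) - 3066 = (14*1089/(1 + 2*1089) - 1492) - 3066 = (14*1089/(1 + 2178) - 1492) - 3066 = (14*1089/2179 - 1492) - 3066 = (14*1089*(1/2179) - 1492) - 3066 = (15246/2179 - 1492) - 3066 = -3235822/2179 - 3066 = -9916636/2179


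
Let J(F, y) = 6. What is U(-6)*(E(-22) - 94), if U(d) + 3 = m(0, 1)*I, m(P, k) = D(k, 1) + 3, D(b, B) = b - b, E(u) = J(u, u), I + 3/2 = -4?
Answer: 1716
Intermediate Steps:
I = -11/2 (I = -3/2 - 4 = -11/2 ≈ -5.5000)
E(u) = 6
D(b, B) = 0
m(P, k) = 3 (m(P, k) = 0 + 3 = 3)
U(d) = -39/2 (U(d) = -3 + 3*(-11/2) = -3 - 33/2 = -39/2)
U(-6)*(E(-22) - 94) = -39*(6 - 94)/2 = -39/2*(-88) = 1716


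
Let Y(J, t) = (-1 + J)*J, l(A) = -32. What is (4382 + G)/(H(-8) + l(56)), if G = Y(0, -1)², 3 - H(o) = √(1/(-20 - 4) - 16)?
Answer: -3049872/20569 + 8764*I*√2310/20569 ≈ -148.28 + 20.478*I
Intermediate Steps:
Y(J, t) = J*(-1 + J)
H(o) = 3 - I*√2310/12 (H(o) = 3 - √(1/(-20 - 4) - 16) = 3 - √(1/(-24) - 16) = 3 - √(-1/24 - 16) = 3 - √(-385/24) = 3 - I*√2310/12)
G = 0 (G = (0*(-1 + 0))² = (0*(-1))² = 0² = 0)
(4382 + G)/(H(-8) + l(56)) = (4382 + 0)/((3 - I*√2310/12) - 32) = 4382/(-29 - I*√2310/12)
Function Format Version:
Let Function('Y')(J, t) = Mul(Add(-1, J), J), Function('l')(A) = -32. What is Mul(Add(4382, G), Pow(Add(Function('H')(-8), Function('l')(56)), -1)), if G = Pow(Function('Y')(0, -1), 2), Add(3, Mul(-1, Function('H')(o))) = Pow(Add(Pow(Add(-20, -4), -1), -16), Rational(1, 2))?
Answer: Add(Rational(-3049872, 20569), Mul(Rational(8764, 20569), I, Pow(2310, Rational(1, 2)))) ≈ Add(-148.28, Mul(20.478, I))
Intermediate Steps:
Function('Y')(J, t) = Mul(J, Add(-1, J))
Function('H')(o) = Add(3, Mul(Rational(-1, 12), I, Pow(2310, Rational(1, 2)))) (Function('H')(o) = Add(3, Mul(-1, Pow(Add(Pow(Add(-20, -4), -1), -16), Rational(1, 2)))) = Add(3, Mul(-1, Pow(Add(Pow(-24, -1), -16), Rational(1, 2)))) = Add(3, Mul(-1, Pow(Add(Rational(-1, 24), -16), Rational(1, 2)))) = Add(3, Mul(-1, Pow(Rational(-385, 24), Rational(1, 2)))) = Add(3, Mul(-1, Mul(Rational(1, 12), I, Pow(2310, Rational(1, 2))))) = Add(3, Mul(Rational(-1, 12), I, Pow(2310, Rational(1, 2)))))
G = 0 (G = Pow(Mul(0, Add(-1, 0)), 2) = Pow(Mul(0, -1), 2) = Pow(0, 2) = 0)
Mul(Add(4382, G), Pow(Add(Function('H')(-8), Function('l')(56)), -1)) = Mul(Add(4382, 0), Pow(Add(Add(3, Mul(Rational(-1, 12), I, Pow(2310, Rational(1, 2)))), -32), -1)) = Mul(4382, Pow(Add(-29, Mul(Rational(-1, 12), I, Pow(2310, Rational(1, 2)))), -1))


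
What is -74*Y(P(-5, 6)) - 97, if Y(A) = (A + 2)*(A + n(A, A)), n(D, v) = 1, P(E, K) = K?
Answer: -4241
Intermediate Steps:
Y(A) = (1 + A)*(2 + A) (Y(A) = (A + 2)*(A + 1) = (2 + A)*(1 + A) = (1 + A)*(2 + A))
-74*Y(P(-5, 6)) - 97 = -74*(2 + 6² + 3*6) - 97 = -74*(2 + 36 + 18) - 97 = -74*56 - 97 = -4144 - 97 = -4241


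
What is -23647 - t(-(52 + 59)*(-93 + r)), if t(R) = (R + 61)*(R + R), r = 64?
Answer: -21140287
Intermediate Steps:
t(R) = 2*R*(61 + R) (t(R) = (61 + R)*(2*R) = 2*R*(61 + R))
-23647 - t(-(52 + 59)*(-93 + r)) = -23647 - 2*(-(52 + 59)*(-93 + 64))*(61 - (52 + 59)*(-93 + 64)) = -23647 - 2*(-111*(-29))*(61 - 111*(-29)) = -23647 - 2*(-1*(-3219))*(61 - 1*(-3219)) = -23647 - 2*3219*(61 + 3219) = -23647 - 2*3219*3280 = -23647 - 1*21116640 = -23647 - 21116640 = -21140287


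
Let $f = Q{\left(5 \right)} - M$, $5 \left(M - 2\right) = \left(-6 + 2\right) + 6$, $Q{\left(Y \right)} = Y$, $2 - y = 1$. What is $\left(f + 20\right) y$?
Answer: $\frac{113}{5} \approx 22.6$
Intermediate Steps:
$y = 1$ ($y = 2 - 1 = 1$)
$M = \frac{12}{5}$ ($M = 2 + \frac{\left(-6 + 2\right) + 6}{5} = 2 + \frac{-4 + 6}{5} = 2 + \frac{1}{5} \cdot 2 = 2 + \frac{2}{5} = \frac{12}{5} \approx 2.4$)
$f = \frac{13}{5}$ ($f = 5 - \frac{12}{5} = \frac{13}{5} \approx 2.6$)
$\left(f + 20\right) y = \left(\frac{13}{5} + 20\right) 1 = \frac{113}{5} \cdot 1 = \frac{113}{5}$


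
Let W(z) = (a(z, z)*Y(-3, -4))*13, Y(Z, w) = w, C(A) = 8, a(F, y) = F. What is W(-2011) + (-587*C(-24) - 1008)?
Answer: 98868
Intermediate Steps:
W(z) = -52*z (W(z) = (z*(-4))*13 = -4*z*13 = -52*z)
W(-2011) + (-587*C(-24) - 1008) = -52*(-2011) + (-587*8 - 1008) = 104572 + (-4696 - 1008) = 104572 - 5704 = 98868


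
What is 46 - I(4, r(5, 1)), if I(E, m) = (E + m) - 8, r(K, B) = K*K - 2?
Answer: 27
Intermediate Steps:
r(K, B) = -2 + K**2 (r(K, B) = K**2 - 2 = -2 + K**2)
I(E, m) = -8 + E + m
46 - I(4, r(5, 1)) = 46 - (-8 + 4 + (-2 + 5**2)) = 46 - (-8 + 4 + (-2 + 25)) = 46 - (-8 + 4 + 23) = 46 - 1*19 = 46 - 19 = 27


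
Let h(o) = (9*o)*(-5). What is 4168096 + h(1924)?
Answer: 4081516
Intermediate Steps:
h(o) = -45*o
4168096 + h(1924) = 4168096 - 45*1924 = 4168096 - 86580 = 4081516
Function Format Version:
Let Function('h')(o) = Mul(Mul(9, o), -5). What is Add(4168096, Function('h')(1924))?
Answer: 4081516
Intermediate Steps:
Function('h')(o) = Mul(-45, o)
Add(4168096, Function('h')(1924)) = Add(4168096, Mul(-45, 1924)) = Add(4168096, -86580) = 4081516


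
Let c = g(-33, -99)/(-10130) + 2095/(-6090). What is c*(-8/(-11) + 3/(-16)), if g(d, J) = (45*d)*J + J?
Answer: -1740287501/217154784 ≈ -8.0140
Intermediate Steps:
g(d, J) = J + 45*J*d (g(d, J) = 45*J*d + J = J + 45*J*d)
c = -91594079/6169170 (c = -99*(1 + 45*(-33))/(-10130) + 2095/(-6090) = -99*(1 - 1485)*(-1/10130) + 2095*(-1/6090) = -99*(-1484)*(-1/10130) - 419/1218 = 146916*(-1/10130) - 419/1218 = -73458/5065 - 419/1218 = -91594079/6169170 ≈ -14.847)
c*(-8/(-11) + 3/(-16)) = -91594079*(-8/(-11) + 3/(-16))/6169170 = -91594079*(-8*(-1/11) + 3*(-1/16))/6169170 = -91594079*(8/11 - 3/16)/6169170 = -91594079/6169170*95/176 = -1740287501/217154784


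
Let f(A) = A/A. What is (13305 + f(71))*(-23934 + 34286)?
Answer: 137743712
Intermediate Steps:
f(A) = 1
(13305 + f(71))*(-23934 + 34286) = (13305 + 1)*(-23934 + 34286) = 13306*10352 = 137743712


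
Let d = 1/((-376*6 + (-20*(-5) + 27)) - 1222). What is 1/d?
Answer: -3351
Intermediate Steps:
d = -1/3351 (d = 1/((-2256 + (100 + 27)) - 1222) = 1/((-2256 + 127) - 1222) = 1/(-2129 - 1222) = 1/(-3351) = -1/3351 ≈ -0.00029842)
1/d = 1/(-1/3351) = -3351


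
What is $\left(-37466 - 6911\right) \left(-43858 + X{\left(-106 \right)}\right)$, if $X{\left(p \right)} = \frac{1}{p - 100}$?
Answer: $\frac{400935056373}{206} \approx 1.9463 \cdot 10^{9}$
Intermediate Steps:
$X{\left(p \right)} = \frac{1}{-100 + p}$
$\left(-37466 - 6911\right) \left(-43858 + X{\left(-106 \right)}\right) = \left(-37466 - 6911\right) \left(-43858 + \frac{1}{-100 - 106}\right) = - 44377 \left(-43858 + \frac{1}{-206}\right) = - 44377 \left(-43858 - \frac{1}{206}\right) = \left(-44377\right) \left(- \frac{9034749}{206}\right) = \frac{400935056373}{206}$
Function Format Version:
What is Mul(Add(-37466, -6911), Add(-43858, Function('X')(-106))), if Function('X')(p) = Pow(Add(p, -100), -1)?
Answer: Rational(400935056373, 206) ≈ 1.9463e+9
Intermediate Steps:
Function('X')(p) = Pow(Add(-100, p), -1)
Mul(Add(-37466, -6911), Add(-43858, Function('X')(-106))) = Mul(Add(-37466, -6911), Add(-43858, Pow(Add(-100, -106), -1))) = Mul(-44377, Add(-43858, Pow(-206, -1))) = Mul(-44377, Add(-43858, Rational(-1, 206))) = Mul(-44377, Rational(-9034749, 206)) = Rational(400935056373, 206)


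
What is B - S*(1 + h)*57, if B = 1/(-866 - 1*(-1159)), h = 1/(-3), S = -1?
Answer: 11135/293 ≈ 38.003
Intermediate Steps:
h = -1/3 (h = 1*(-1/3) = -1/3 ≈ -0.33333)
B = 1/293 (B = 1/(-866 + 1159) = 1/293 ≈ 0.0034130)
B - S*(1 + h)*57 = 1/293 - (-(1 - 1/3))*57 = 1/293 - (-1*2/3)*57 = 1/293 - (-2)*57/3 = 1/293 - 1*(-38) = 1/293 + 38 = 11135/293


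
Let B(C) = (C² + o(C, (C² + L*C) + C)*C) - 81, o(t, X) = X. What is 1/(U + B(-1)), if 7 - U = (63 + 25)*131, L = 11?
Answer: -1/11590 ≈ -8.6281e-5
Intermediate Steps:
U = -11521 (U = 7 - (63 + 25)*131 = 7 - 88*131 = 7 - 1*11528 = 7 - 11528 = -11521)
B(C) = -81 + C² + C*(C² + 12*C) (B(C) = (C² + ((C² + 11*C) + C)*C) - 81 = (C² + (C² + 12*C)*C) - 81 = (C² + C*(C² + 12*C)) - 81 = -81 + C² + C*(C² + 12*C))
1/(U + B(-1)) = 1/(-11521 + (-81 + (-1)³ + 13*(-1)²)) = 1/(-11521 + (-81 - 1 + 13*1)) = 1/(-11521 + (-81 - 1 + 13)) = 1/(-11521 - 69) = 1/(-11590) = -1/11590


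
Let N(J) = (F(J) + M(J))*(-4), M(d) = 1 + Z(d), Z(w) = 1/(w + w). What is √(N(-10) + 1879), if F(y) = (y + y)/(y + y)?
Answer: 2*√11695/5 ≈ 43.257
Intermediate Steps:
Z(w) = 1/(2*w)
M(d) = 1 + 1/(2*d)
F(y) = 1 (F(y) = (2*y)/((2*y)) = (2*y)*(1/(2*y)) = 1)
N(J) = -4 - 4*(½ + J)/J (N(J) = (1 + (½ + J)/J)*(-4) = -4 - 4*(½ + J)/J)
√(N(-10) + 1879) = √((-8 - 2/(-10)) + 1879) = √((-8 - 2*(-⅒)) + 1879) = √((-8 + ⅕) + 1879) = √(-39/5 + 1879) = √(9356/5) = 2*√11695/5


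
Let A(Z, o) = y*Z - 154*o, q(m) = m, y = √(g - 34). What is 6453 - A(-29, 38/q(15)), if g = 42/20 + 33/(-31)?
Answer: 102647/15 + 29*I*√3167890/310 ≈ 6843.1 + 166.5*I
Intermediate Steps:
g = 321/310 (g = 42*(1/20) + 33*(-1/31) = 21/10 - 33/31 = 321/310 ≈ 1.0355)
y = I*√3167890/310 (y = √(321/310 - 34) = √(-10219/310) = I*√3167890/310 ≈ 5.7415*I)
A(Z, o) = -154*o + I*Z*√3167890/310 (A(Z, o) = (I*√3167890/310)*Z - 154*o = I*Z*√3167890/310 - 154*o = -154*o + I*Z*√3167890/310)
6453 - A(-29, 38/q(15)) = 6453 - (-5852/15 + (1/310)*I*(-29)*√3167890) = 6453 - (-5852/15 - 29*I*√3167890/310) = 6453 + (5852/15 + 29*I*√3167890/310) = 102647/15 + 29*I*√3167890/310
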